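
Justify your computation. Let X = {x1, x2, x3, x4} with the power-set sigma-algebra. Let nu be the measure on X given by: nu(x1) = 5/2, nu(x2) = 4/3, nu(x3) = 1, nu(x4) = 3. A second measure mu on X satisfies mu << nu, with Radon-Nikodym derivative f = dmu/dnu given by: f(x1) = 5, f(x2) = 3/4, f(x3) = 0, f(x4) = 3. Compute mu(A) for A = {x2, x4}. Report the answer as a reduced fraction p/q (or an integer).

By the defining property of the Radon-Nikodym derivative, for every measurable set A,
  mu(A) = integral_A f dnu.
Since nu is a discrete measure concentrated on the atoms of X, the integral over A reduces to the sum
  mu(A) = sum_{x in A} f(x) * nu({x}).
Computing each term:
  x2: f(x2) * nu(x2) = 3/4 * 4/3 = 1.
  x4: f(x4) * nu(x4) = 3 * 3 = 9.
Summing: mu(A) = 1 + 9 = 10.

10


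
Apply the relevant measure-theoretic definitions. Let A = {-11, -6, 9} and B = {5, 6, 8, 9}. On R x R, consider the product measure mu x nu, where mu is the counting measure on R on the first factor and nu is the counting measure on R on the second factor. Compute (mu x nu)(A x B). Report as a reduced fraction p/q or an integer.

For a measurable rectangle A x B, the product measure satisfies
  (mu x nu)(A x B) = mu(A) * nu(B).
  mu(A) = 3.
  nu(B) = 4.
  (mu x nu)(A x B) = 3 * 4 = 12.

12


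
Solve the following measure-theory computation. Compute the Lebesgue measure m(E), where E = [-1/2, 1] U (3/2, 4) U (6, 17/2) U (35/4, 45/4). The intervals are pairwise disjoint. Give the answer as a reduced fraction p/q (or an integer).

For pairwise disjoint intervals, m(union_i I_i) = sum_i m(I_i),
and m is invariant under swapping open/closed endpoints (single points have measure 0).
So m(E) = sum_i (b_i - a_i).
  I_1 has length 1 - (-1/2) = 3/2.
  I_2 has length 4 - 3/2 = 5/2.
  I_3 has length 17/2 - 6 = 5/2.
  I_4 has length 45/4 - 35/4 = 5/2.
Summing:
  m(E) = 3/2 + 5/2 + 5/2 + 5/2 = 9.

9


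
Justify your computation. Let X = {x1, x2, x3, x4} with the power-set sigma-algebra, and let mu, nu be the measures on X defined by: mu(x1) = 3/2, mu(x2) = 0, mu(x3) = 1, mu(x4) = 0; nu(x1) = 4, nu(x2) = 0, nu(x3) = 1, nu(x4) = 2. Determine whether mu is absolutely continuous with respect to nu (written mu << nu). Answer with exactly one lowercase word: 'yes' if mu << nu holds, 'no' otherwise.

mu << nu means: every nu-null measurable set is also mu-null; equivalently, for every atom x, if nu({x}) = 0 then mu({x}) = 0.
Checking each atom:
  x1: nu = 4 > 0 -> no constraint.
  x2: nu = 0, mu = 0 -> consistent with mu << nu.
  x3: nu = 1 > 0 -> no constraint.
  x4: nu = 2 > 0 -> no constraint.
No atom violates the condition. Therefore mu << nu.

yes


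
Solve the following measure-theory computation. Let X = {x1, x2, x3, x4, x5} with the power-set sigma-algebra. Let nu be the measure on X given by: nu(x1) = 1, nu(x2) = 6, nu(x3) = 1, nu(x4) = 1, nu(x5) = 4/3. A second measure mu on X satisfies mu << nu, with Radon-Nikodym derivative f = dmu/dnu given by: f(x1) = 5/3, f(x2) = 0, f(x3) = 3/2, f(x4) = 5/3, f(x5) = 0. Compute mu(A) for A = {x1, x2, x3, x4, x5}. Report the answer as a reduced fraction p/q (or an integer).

By the defining property of the Radon-Nikodym derivative, for every measurable set A,
  mu(A) = integral_A f dnu.
Since nu is a discrete measure concentrated on the atoms of X, the integral over A reduces to the sum
  mu(A) = sum_{x in A} f(x) * nu({x}).
Computing each term:
  x1: f(x1) * nu(x1) = 5/3 * 1 = 5/3.
  x2: f(x2) * nu(x2) = 0 * 6 = 0.
  x3: f(x3) * nu(x3) = 3/2 * 1 = 3/2.
  x4: f(x4) * nu(x4) = 5/3 * 1 = 5/3.
  x5: f(x5) * nu(x5) = 0 * 4/3 = 0.
Summing: mu(A) = 5/3 + 0 + 3/2 + 5/3 + 0 = 29/6.

29/6


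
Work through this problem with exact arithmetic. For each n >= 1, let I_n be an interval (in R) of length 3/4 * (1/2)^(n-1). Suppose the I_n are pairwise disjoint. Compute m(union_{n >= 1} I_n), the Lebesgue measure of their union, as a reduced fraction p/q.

By countable additivity of the Lebesgue measure on pairwise disjoint measurable sets,
  m(union_{n >= 1} I_n) = sum_{n >= 1} m(I_n) = sum_{n >= 1} a * r^(n-1),
  with a = 3/4 and r = 1/2.
Since 0 < r = 1/2 < 1, the geometric series converges:
  sum_{n >= 1} a * r^(n-1) = a / (1 - r).
  = 3/4 / (1 - 1/2)
  = 3/4 / (1/2)
  = 3/2.

3/2


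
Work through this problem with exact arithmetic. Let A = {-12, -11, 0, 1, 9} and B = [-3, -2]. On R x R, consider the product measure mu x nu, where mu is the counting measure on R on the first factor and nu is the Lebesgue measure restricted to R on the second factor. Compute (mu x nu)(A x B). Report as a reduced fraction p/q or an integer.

For a measurable rectangle A x B, the product measure satisfies
  (mu x nu)(A x B) = mu(A) * nu(B).
  mu(A) = 5.
  nu(B) = 1.
  (mu x nu)(A x B) = 5 * 1 = 5.

5


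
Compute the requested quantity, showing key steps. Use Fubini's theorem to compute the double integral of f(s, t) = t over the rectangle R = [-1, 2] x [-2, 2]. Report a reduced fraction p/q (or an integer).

f(s, t) is a tensor product of a function of s and a function of t, and both factors are bounded continuous (hence Lebesgue integrable) on the rectangle, so Fubini's theorem applies:
  integral_R f d(m x m) = (integral_a1^b1 1 ds) * (integral_a2^b2 t dt).
Inner integral in s: integral_{-1}^{2} 1 ds = (2^1 - (-1)^1)/1
  = 3.
Inner integral in t: integral_{-2}^{2} t dt = (2^2 - (-2)^2)/2
  = 0.
Product: (3) * (0) = 0.

0


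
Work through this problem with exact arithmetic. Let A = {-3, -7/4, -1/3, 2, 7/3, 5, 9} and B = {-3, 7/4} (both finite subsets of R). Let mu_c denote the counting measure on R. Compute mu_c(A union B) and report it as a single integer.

Counting measure on a finite set equals cardinality. By inclusion-exclusion, |A union B| = |A| + |B| - |A cap B|.
|A| = 7, |B| = 2, |A cap B| = 1.
So mu_c(A union B) = 7 + 2 - 1 = 8.

8


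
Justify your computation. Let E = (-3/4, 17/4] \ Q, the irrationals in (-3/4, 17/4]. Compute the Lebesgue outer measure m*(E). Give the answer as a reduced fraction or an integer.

The interval I = (-3/4, 17/4] has m(I) = 17/4 - (-3/4) = 5 (endpoints are measure-zero, so open/closed/half-open agree). Write I = (I cap Q) u (I \ Q). The rationals in I are countable, so m*(I cap Q) = 0 (cover each rational by intervals whose total length is arbitrarily small). By countable subadditivity m*(I) <= m*(I cap Q) + m*(I \ Q), hence m*(I \ Q) >= m(I) = 5. The reverse inequality m*(I \ Q) <= m*(I) = 5 is trivial since (I \ Q) is a subset of I. Therefore m*(I \ Q) = 5.

5


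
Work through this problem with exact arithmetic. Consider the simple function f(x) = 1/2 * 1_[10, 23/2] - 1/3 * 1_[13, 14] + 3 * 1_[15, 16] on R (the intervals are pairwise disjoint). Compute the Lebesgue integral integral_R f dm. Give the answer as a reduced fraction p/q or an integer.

For a simple function f = sum_i c_i * 1_{A_i} with disjoint A_i,
  integral f dm = sum_i c_i * m(A_i).
Lengths of the A_i:
  m(A_1) = 23/2 - 10 = 3/2.
  m(A_2) = 14 - 13 = 1.
  m(A_3) = 16 - 15 = 1.
Contributions c_i * m(A_i):
  (1/2) * (3/2) = 3/4.
  (-1/3) * (1) = -1/3.
  (3) * (1) = 3.
Total: 3/4 - 1/3 + 3 = 41/12.

41/12


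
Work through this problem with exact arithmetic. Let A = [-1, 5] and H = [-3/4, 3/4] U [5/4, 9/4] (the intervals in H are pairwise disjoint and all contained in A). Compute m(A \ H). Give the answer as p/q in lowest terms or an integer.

The ambient interval has length m(A) = 5 - (-1) = 6.
Since the holes are disjoint and sit inside A, by finite additivity
  m(H) = sum_i (b_i - a_i), and m(A \ H) = m(A) - m(H).
Computing the hole measures:
  m(H_1) = 3/4 - (-3/4) = 3/2.
  m(H_2) = 9/4 - 5/4 = 1.
Summed: m(H) = 3/2 + 1 = 5/2.
So m(A \ H) = 6 - 5/2 = 7/2.

7/2


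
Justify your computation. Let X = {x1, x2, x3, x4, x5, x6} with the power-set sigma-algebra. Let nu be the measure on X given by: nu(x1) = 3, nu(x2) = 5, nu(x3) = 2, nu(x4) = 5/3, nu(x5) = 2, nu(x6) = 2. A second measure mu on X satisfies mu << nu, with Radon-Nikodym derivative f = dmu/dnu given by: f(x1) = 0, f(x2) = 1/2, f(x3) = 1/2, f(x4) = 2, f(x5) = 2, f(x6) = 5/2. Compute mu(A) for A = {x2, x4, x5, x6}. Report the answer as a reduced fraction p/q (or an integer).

By the defining property of the Radon-Nikodym derivative, for every measurable set A,
  mu(A) = integral_A f dnu.
Since nu is a discrete measure concentrated on the atoms of X, the integral over A reduces to the sum
  mu(A) = sum_{x in A} f(x) * nu({x}).
Computing each term:
  x2: f(x2) * nu(x2) = 1/2 * 5 = 5/2.
  x4: f(x4) * nu(x4) = 2 * 5/3 = 10/3.
  x5: f(x5) * nu(x5) = 2 * 2 = 4.
  x6: f(x6) * nu(x6) = 5/2 * 2 = 5.
Summing: mu(A) = 5/2 + 10/3 + 4 + 5 = 89/6.

89/6


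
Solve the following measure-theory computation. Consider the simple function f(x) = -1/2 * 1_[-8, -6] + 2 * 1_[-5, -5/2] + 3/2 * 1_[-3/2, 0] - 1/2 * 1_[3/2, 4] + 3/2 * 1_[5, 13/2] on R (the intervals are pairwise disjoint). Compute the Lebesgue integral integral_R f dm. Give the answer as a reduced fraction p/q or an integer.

For a simple function f = sum_i c_i * 1_{A_i} with disjoint A_i,
  integral f dm = sum_i c_i * m(A_i).
Lengths of the A_i:
  m(A_1) = -6 - (-8) = 2.
  m(A_2) = -5/2 - (-5) = 5/2.
  m(A_3) = 0 - (-3/2) = 3/2.
  m(A_4) = 4 - 3/2 = 5/2.
  m(A_5) = 13/2 - 5 = 3/2.
Contributions c_i * m(A_i):
  (-1/2) * (2) = -1.
  (2) * (5/2) = 5.
  (3/2) * (3/2) = 9/4.
  (-1/2) * (5/2) = -5/4.
  (3/2) * (3/2) = 9/4.
Total: -1 + 5 + 9/4 - 5/4 + 9/4 = 29/4.

29/4


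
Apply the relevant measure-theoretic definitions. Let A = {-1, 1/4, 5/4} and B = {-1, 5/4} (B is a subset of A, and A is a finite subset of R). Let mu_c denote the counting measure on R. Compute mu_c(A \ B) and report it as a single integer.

Counting measure assigns mu_c(E) = |E| (number of elements) when E is finite. For B subset A, A \ B is the set of elements of A not in B, so |A \ B| = |A| - |B|.
|A| = 3, |B| = 2, so mu_c(A \ B) = 3 - 2 = 1.

1


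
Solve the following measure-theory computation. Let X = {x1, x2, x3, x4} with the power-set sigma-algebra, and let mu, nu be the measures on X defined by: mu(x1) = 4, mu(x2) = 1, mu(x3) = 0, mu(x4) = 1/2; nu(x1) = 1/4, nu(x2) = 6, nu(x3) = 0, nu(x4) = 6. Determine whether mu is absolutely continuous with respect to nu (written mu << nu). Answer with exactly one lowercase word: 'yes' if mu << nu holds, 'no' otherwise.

mu << nu means: every nu-null measurable set is also mu-null; equivalently, for every atom x, if nu({x}) = 0 then mu({x}) = 0.
Checking each atom:
  x1: nu = 1/4 > 0 -> no constraint.
  x2: nu = 6 > 0 -> no constraint.
  x3: nu = 0, mu = 0 -> consistent with mu << nu.
  x4: nu = 6 > 0 -> no constraint.
No atom violates the condition. Therefore mu << nu.

yes


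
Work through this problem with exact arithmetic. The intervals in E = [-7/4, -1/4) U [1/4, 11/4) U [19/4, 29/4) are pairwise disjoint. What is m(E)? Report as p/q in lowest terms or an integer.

For pairwise disjoint intervals, m(union_i I_i) = sum_i m(I_i),
and m is invariant under swapping open/closed endpoints (single points have measure 0).
So m(E) = sum_i (b_i - a_i).
  I_1 has length -1/4 - (-7/4) = 3/2.
  I_2 has length 11/4 - 1/4 = 5/2.
  I_3 has length 29/4 - 19/4 = 5/2.
Summing:
  m(E) = 3/2 + 5/2 + 5/2 = 13/2.

13/2


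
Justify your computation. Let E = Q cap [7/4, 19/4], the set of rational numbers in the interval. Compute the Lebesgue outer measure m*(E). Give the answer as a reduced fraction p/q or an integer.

E = Q cap [7/4, 19/4] is a subset of Q, which is countable. Enumerate Q = {q_1, q_2, ...}; for any eps > 0, cover q_k by the open interval (q_k - eps/2^(k+1), q_k + eps/2^(k+1)), of length eps/2^k. The total cover length is sum_{k>=1} eps/2^k = eps. Hence m*(E) <= m*(Q) <= eps for every eps > 0, and since outer measure is non-negative, m*(E) = 0.

0


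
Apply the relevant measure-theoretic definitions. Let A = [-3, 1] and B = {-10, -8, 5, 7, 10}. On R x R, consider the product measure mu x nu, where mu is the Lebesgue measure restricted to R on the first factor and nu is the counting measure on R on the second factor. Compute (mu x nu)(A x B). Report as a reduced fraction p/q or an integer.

For a measurable rectangle A x B, the product measure satisfies
  (mu x nu)(A x B) = mu(A) * nu(B).
  mu(A) = 4.
  nu(B) = 5.
  (mu x nu)(A x B) = 4 * 5 = 20.

20


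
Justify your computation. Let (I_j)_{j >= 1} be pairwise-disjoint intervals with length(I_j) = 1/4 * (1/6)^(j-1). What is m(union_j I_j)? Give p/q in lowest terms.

By countable additivity of the Lebesgue measure on pairwise disjoint measurable sets,
  m(union_{j >= 1} I_j) = sum_{j >= 1} m(I_j) = sum_{j >= 1} a * r^(j-1),
  with a = 1/4 and r = 1/6.
Since 0 < r = 1/6 < 1, the geometric series converges:
  sum_{j >= 1} a * r^(j-1) = a / (1 - r).
  = 1/4 / (1 - 1/6)
  = 1/4 / (5/6)
  = 3/10.

3/10


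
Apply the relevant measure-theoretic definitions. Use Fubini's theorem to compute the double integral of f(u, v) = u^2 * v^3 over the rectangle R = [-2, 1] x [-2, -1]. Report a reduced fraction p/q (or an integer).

f(u, v) is a tensor product of a function of u and a function of v, and both factors are bounded continuous (hence Lebesgue integrable) on the rectangle, so Fubini's theorem applies:
  integral_R f d(m x m) = (integral_a1^b1 u^2 du) * (integral_a2^b2 v^3 dv).
Inner integral in u: integral_{-2}^{1} u^2 du = (1^3 - (-2)^3)/3
  = 3.
Inner integral in v: integral_{-2}^{-1} v^3 dv = ((-1)^4 - (-2)^4)/4
  = -15/4.
Product: (3) * (-15/4) = -45/4.

-45/4


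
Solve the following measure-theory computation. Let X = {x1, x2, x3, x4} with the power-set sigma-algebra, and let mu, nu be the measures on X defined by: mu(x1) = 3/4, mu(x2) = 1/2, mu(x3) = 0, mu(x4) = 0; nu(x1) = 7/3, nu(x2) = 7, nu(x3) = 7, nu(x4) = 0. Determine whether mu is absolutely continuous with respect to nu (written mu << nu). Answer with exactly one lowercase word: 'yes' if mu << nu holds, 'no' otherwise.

mu << nu means: every nu-null measurable set is also mu-null; equivalently, for every atom x, if nu({x}) = 0 then mu({x}) = 0.
Checking each atom:
  x1: nu = 7/3 > 0 -> no constraint.
  x2: nu = 7 > 0 -> no constraint.
  x3: nu = 7 > 0 -> no constraint.
  x4: nu = 0, mu = 0 -> consistent with mu << nu.
No atom violates the condition. Therefore mu << nu.

yes


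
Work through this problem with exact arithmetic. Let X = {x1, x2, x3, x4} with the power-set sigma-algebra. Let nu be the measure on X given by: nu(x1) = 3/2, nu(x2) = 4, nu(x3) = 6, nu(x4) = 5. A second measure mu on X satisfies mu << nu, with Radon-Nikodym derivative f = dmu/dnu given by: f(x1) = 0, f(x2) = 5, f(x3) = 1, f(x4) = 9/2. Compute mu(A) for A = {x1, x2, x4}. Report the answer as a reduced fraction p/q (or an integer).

By the defining property of the Radon-Nikodym derivative, for every measurable set A,
  mu(A) = integral_A f dnu.
Since nu is a discrete measure concentrated on the atoms of X, the integral over A reduces to the sum
  mu(A) = sum_{x in A} f(x) * nu({x}).
Computing each term:
  x1: f(x1) * nu(x1) = 0 * 3/2 = 0.
  x2: f(x2) * nu(x2) = 5 * 4 = 20.
  x4: f(x4) * nu(x4) = 9/2 * 5 = 45/2.
Summing: mu(A) = 0 + 20 + 45/2 = 85/2.

85/2


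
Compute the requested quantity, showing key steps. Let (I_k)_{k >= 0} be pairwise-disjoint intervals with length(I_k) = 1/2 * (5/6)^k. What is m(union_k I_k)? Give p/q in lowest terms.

By countable additivity of the Lebesgue measure on pairwise disjoint measurable sets,
  m(union_{k >= 0} I_k) = sum_{k >= 0} m(I_k) = sum_{k >= 0} a * r^k,
  with a = 1/2 and r = 5/6.
Since 0 < r = 5/6 < 1, the geometric series converges:
  sum_{k >= 0} a * r^k = a / (1 - r).
  = 1/2 / (1 - 5/6)
  = 1/2 / (1/6)
  = 3.

3


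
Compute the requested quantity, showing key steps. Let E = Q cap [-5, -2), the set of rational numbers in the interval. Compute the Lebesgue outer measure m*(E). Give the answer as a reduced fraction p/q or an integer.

The set Q cap [-5, -2) is countable (a subset of the countable set Q). Lebesgue outer measure of any countable set is 0: each singleton {q} has m*({q}) = 0, and by countable subadditivity m*(union_k {q_k}) <= sum_k m*({q_k}) = sum_k 0 = 0. The reverse inequality m*(E) >= 0 is automatic. So m*(Q cap [-5, -2)) = 0.

0


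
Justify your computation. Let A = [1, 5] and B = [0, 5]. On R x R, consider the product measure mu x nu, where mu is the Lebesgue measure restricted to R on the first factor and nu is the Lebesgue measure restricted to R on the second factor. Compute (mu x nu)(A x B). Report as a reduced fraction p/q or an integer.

For a measurable rectangle A x B, the product measure satisfies
  (mu x nu)(A x B) = mu(A) * nu(B).
  mu(A) = 4.
  nu(B) = 5.
  (mu x nu)(A x B) = 4 * 5 = 20.

20


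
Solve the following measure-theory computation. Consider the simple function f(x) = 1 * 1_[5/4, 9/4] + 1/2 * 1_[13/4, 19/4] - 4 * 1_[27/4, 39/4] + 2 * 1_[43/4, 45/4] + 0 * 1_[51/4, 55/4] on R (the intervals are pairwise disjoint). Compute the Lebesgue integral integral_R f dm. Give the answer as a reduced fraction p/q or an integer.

For a simple function f = sum_i c_i * 1_{A_i} with disjoint A_i,
  integral f dm = sum_i c_i * m(A_i).
Lengths of the A_i:
  m(A_1) = 9/4 - 5/4 = 1.
  m(A_2) = 19/4 - 13/4 = 3/2.
  m(A_3) = 39/4 - 27/4 = 3.
  m(A_4) = 45/4 - 43/4 = 1/2.
  m(A_5) = 55/4 - 51/4 = 1.
Contributions c_i * m(A_i):
  (1) * (1) = 1.
  (1/2) * (3/2) = 3/4.
  (-4) * (3) = -12.
  (2) * (1/2) = 1.
  (0) * (1) = 0.
Total: 1 + 3/4 - 12 + 1 + 0 = -37/4.

-37/4


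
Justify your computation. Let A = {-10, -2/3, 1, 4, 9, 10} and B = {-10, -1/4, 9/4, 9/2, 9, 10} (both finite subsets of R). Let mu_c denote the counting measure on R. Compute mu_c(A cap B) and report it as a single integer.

Counting measure on a finite set equals cardinality. mu_c(A cap B) = |A cap B| (elements appearing in both).
Enumerating the elements of A that also lie in B gives 3 element(s).
So mu_c(A cap B) = 3.

3


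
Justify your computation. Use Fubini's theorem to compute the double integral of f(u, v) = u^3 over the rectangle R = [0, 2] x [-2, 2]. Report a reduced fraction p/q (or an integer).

f(u, v) is a tensor product of a function of u and a function of v, and both factors are bounded continuous (hence Lebesgue integrable) on the rectangle, so Fubini's theorem applies:
  integral_R f d(m x m) = (integral_a1^b1 u^3 du) * (integral_a2^b2 1 dv).
Inner integral in u: integral_{0}^{2} u^3 du = (2^4 - 0^4)/4
  = 4.
Inner integral in v: integral_{-2}^{2} 1 dv = (2^1 - (-2)^1)/1
  = 4.
Product: (4) * (4) = 16.

16


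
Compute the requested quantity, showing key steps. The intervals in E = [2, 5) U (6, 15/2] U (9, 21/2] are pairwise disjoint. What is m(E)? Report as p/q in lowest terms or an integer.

For pairwise disjoint intervals, m(union_i I_i) = sum_i m(I_i),
and m is invariant under swapping open/closed endpoints (single points have measure 0).
So m(E) = sum_i (b_i - a_i).
  I_1 has length 5 - 2 = 3.
  I_2 has length 15/2 - 6 = 3/2.
  I_3 has length 21/2 - 9 = 3/2.
Summing:
  m(E) = 3 + 3/2 + 3/2 = 6.

6


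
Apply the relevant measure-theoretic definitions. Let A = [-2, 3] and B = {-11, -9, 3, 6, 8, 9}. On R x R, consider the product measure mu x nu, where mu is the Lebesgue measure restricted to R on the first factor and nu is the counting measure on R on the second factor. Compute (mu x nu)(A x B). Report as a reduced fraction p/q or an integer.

For a measurable rectangle A x B, the product measure satisfies
  (mu x nu)(A x B) = mu(A) * nu(B).
  mu(A) = 5.
  nu(B) = 6.
  (mu x nu)(A x B) = 5 * 6 = 30.

30


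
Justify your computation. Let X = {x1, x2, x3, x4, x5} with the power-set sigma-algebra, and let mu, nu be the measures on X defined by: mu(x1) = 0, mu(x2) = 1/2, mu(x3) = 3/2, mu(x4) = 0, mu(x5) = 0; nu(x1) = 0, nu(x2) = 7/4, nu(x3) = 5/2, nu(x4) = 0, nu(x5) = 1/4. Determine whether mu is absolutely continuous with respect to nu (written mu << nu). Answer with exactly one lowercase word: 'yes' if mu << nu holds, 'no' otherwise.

mu << nu means: every nu-null measurable set is also mu-null; equivalently, for every atom x, if nu({x}) = 0 then mu({x}) = 0.
Checking each atom:
  x1: nu = 0, mu = 0 -> consistent with mu << nu.
  x2: nu = 7/4 > 0 -> no constraint.
  x3: nu = 5/2 > 0 -> no constraint.
  x4: nu = 0, mu = 0 -> consistent with mu << nu.
  x5: nu = 1/4 > 0 -> no constraint.
No atom violates the condition. Therefore mu << nu.

yes


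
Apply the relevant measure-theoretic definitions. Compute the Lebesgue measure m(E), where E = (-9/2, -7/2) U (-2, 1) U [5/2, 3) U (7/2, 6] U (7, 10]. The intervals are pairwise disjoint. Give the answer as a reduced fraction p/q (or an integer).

For pairwise disjoint intervals, m(union_i I_i) = sum_i m(I_i),
and m is invariant under swapping open/closed endpoints (single points have measure 0).
So m(E) = sum_i (b_i - a_i).
  I_1 has length -7/2 - (-9/2) = 1.
  I_2 has length 1 - (-2) = 3.
  I_3 has length 3 - 5/2 = 1/2.
  I_4 has length 6 - 7/2 = 5/2.
  I_5 has length 10 - 7 = 3.
Summing:
  m(E) = 1 + 3 + 1/2 + 5/2 + 3 = 10.

10


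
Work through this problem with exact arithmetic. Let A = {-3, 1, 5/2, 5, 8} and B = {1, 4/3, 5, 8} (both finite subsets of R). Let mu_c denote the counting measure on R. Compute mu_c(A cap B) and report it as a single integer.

Counting measure on a finite set equals cardinality. mu_c(A cap B) = |A cap B| (elements appearing in both).
Enumerating the elements of A that also lie in B gives 3 element(s).
So mu_c(A cap B) = 3.

3


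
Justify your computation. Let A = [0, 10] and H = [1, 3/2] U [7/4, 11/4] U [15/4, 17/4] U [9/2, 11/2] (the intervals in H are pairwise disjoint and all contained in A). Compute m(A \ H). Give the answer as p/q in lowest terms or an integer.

The ambient interval has length m(A) = 10 - 0 = 10.
Since the holes are disjoint and sit inside A, by finite additivity
  m(H) = sum_i (b_i - a_i), and m(A \ H) = m(A) - m(H).
Computing the hole measures:
  m(H_1) = 3/2 - 1 = 1/2.
  m(H_2) = 11/4 - 7/4 = 1.
  m(H_3) = 17/4 - 15/4 = 1/2.
  m(H_4) = 11/2 - 9/2 = 1.
Summed: m(H) = 1/2 + 1 + 1/2 + 1 = 3.
So m(A \ H) = 10 - 3 = 7.

7


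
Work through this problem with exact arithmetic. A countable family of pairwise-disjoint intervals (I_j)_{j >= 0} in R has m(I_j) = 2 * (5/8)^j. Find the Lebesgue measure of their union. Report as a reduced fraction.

By countable additivity of the Lebesgue measure on pairwise disjoint measurable sets,
  m(union_{j >= 0} I_j) = sum_{j >= 0} m(I_j) = sum_{j >= 0} a * r^j,
  with a = 2 and r = 5/8.
Since 0 < r = 5/8 < 1, the geometric series converges:
  sum_{j >= 0} a * r^j = a / (1 - r).
  = 2 / (1 - 5/8)
  = 2 / (3/8)
  = 16/3.

16/3


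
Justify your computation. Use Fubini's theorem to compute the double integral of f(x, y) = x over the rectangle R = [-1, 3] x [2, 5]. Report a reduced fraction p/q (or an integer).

f(x, y) is a tensor product of a function of x and a function of y, and both factors are bounded continuous (hence Lebesgue integrable) on the rectangle, so Fubini's theorem applies:
  integral_R f d(m x m) = (integral_a1^b1 x dx) * (integral_a2^b2 1 dy).
Inner integral in x: integral_{-1}^{3} x dx = (3^2 - (-1)^2)/2
  = 4.
Inner integral in y: integral_{2}^{5} 1 dy = (5^1 - 2^1)/1
  = 3.
Product: (4) * (3) = 12.

12


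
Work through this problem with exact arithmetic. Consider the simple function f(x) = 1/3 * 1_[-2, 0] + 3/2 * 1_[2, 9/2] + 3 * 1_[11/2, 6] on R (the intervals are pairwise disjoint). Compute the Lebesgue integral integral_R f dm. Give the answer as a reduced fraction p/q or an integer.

For a simple function f = sum_i c_i * 1_{A_i} with disjoint A_i,
  integral f dm = sum_i c_i * m(A_i).
Lengths of the A_i:
  m(A_1) = 0 - (-2) = 2.
  m(A_2) = 9/2 - 2 = 5/2.
  m(A_3) = 6 - 11/2 = 1/2.
Contributions c_i * m(A_i):
  (1/3) * (2) = 2/3.
  (3/2) * (5/2) = 15/4.
  (3) * (1/2) = 3/2.
Total: 2/3 + 15/4 + 3/2 = 71/12.

71/12


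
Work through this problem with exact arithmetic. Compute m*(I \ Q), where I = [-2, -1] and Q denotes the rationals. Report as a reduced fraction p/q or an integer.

The interval I = [-2, -1] has m(I) = -1 - (-2) = 1 (endpoints are measure-zero, so open/closed/half-open agree). Write I = (I cap Q) u (I \ Q). The rationals in I are countable, so m*(I cap Q) = 0 (cover each rational by intervals whose total length is arbitrarily small). By countable subadditivity m*(I) <= m*(I cap Q) + m*(I \ Q), hence m*(I \ Q) >= m(I) = 1. The reverse inequality m*(I \ Q) <= m*(I) = 1 is trivial since (I \ Q) is a subset of I. Therefore m*(I \ Q) = 1.

1


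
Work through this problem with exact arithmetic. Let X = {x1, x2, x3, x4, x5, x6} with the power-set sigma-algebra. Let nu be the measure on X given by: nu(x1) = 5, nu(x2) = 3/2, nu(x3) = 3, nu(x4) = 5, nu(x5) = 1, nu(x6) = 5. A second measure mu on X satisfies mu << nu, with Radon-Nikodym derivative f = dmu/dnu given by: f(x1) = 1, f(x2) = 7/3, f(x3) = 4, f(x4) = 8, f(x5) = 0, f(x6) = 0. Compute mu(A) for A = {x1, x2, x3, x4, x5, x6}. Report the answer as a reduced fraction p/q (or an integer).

By the defining property of the Radon-Nikodym derivative, for every measurable set A,
  mu(A) = integral_A f dnu.
Since nu is a discrete measure concentrated on the atoms of X, the integral over A reduces to the sum
  mu(A) = sum_{x in A} f(x) * nu({x}).
Computing each term:
  x1: f(x1) * nu(x1) = 1 * 5 = 5.
  x2: f(x2) * nu(x2) = 7/3 * 3/2 = 7/2.
  x3: f(x3) * nu(x3) = 4 * 3 = 12.
  x4: f(x4) * nu(x4) = 8 * 5 = 40.
  x5: f(x5) * nu(x5) = 0 * 1 = 0.
  x6: f(x6) * nu(x6) = 0 * 5 = 0.
Summing: mu(A) = 5 + 7/2 + 12 + 40 + 0 + 0 = 121/2.

121/2


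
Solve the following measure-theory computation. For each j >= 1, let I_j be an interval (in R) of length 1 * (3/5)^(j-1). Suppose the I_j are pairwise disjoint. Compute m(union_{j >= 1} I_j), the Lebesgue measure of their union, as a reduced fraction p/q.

By countable additivity of the Lebesgue measure on pairwise disjoint measurable sets,
  m(union_{j >= 1} I_j) = sum_{j >= 1} m(I_j) = sum_{j >= 1} a * r^(j-1),
  with a = 1 and r = 3/5.
Since 0 < r = 3/5 < 1, the geometric series converges:
  sum_{j >= 1} a * r^(j-1) = a / (1 - r).
  = 1 / (1 - 3/5)
  = 1 / (2/5)
  = 5/2.

5/2


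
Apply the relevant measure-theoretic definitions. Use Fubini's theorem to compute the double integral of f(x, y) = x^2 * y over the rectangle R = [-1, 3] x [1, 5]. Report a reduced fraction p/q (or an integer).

f(x, y) is a tensor product of a function of x and a function of y, and both factors are bounded continuous (hence Lebesgue integrable) on the rectangle, so Fubini's theorem applies:
  integral_R f d(m x m) = (integral_a1^b1 x^2 dx) * (integral_a2^b2 y dy).
Inner integral in x: integral_{-1}^{3} x^2 dx = (3^3 - (-1)^3)/3
  = 28/3.
Inner integral in y: integral_{1}^{5} y dy = (5^2 - 1^2)/2
  = 12.
Product: (28/3) * (12) = 112.

112


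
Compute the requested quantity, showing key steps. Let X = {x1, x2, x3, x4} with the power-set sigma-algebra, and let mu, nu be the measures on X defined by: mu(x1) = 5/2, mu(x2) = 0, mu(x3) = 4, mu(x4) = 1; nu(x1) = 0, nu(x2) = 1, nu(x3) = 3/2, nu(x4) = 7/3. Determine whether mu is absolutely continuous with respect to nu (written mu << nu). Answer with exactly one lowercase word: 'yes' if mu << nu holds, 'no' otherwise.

mu << nu means: every nu-null measurable set is also mu-null; equivalently, for every atom x, if nu({x}) = 0 then mu({x}) = 0.
Checking each atom:
  x1: nu = 0, mu = 5/2 > 0 -> violates mu << nu.
  x2: nu = 1 > 0 -> no constraint.
  x3: nu = 3/2 > 0 -> no constraint.
  x4: nu = 7/3 > 0 -> no constraint.
The atom(s) x1 violate the condition (nu = 0 but mu > 0). Therefore mu is NOT absolutely continuous w.r.t. nu.

no


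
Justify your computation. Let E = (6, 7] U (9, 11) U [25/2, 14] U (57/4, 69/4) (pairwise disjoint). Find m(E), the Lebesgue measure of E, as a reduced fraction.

For pairwise disjoint intervals, m(union_i I_i) = sum_i m(I_i),
and m is invariant under swapping open/closed endpoints (single points have measure 0).
So m(E) = sum_i (b_i - a_i).
  I_1 has length 7 - 6 = 1.
  I_2 has length 11 - 9 = 2.
  I_3 has length 14 - 25/2 = 3/2.
  I_4 has length 69/4 - 57/4 = 3.
Summing:
  m(E) = 1 + 2 + 3/2 + 3 = 15/2.

15/2


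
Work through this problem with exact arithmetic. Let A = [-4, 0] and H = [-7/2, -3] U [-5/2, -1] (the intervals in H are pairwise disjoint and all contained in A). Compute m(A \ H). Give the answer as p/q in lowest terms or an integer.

The ambient interval has length m(A) = 0 - (-4) = 4.
Since the holes are disjoint and sit inside A, by finite additivity
  m(H) = sum_i (b_i - a_i), and m(A \ H) = m(A) - m(H).
Computing the hole measures:
  m(H_1) = -3 - (-7/2) = 1/2.
  m(H_2) = -1 - (-5/2) = 3/2.
Summed: m(H) = 1/2 + 3/2 = 2.
So m(A \ H) = 4 - 2 = 2.

2


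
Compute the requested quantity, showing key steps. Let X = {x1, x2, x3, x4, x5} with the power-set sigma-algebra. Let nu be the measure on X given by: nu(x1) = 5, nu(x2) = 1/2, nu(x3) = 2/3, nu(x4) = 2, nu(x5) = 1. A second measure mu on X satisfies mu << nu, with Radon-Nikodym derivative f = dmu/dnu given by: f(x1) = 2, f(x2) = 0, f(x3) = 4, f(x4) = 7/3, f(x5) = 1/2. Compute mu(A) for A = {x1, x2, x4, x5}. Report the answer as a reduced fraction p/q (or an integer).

By the defining property of the Radon-Nikodym derivative, for every measurable set A,
  mu(A) = integral_A f dnu.
Since nu is a discrete measure concentrated on the atoms of X, the integral over A reduces to the sum
  mu(A) = sum_{x in A} f(x) * nu({x}).
Computing each term:
  x1: f(x1) * nu(x1) = 2 * 5 = 10.
  x2: f(x2) * nu(x2) = 0 * 1/2 = 0.
  x4: f(x4) * nu(x4) = 7/3 * 2 = 14/3.
  x5: f(x5) * nu(x5) = 1/2 * 1 = 1/2.
Summing: mu(A) = 10 + 0 + 14/3 + 1/2 = 91/6.

91/6


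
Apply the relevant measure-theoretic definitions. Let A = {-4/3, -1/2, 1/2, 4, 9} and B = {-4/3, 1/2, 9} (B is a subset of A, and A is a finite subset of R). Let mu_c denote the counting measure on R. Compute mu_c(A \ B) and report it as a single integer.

Counting measure assigns mu_c(E) = |E| (number of elements) when E is finite. For B subset A, A \ B is the set of elements of A not in B, so |A \ B| = |A| - |B|.
|A| = 5, |B| = 3, so mu_c(A \ B) = 5 - 3 = 2.

2


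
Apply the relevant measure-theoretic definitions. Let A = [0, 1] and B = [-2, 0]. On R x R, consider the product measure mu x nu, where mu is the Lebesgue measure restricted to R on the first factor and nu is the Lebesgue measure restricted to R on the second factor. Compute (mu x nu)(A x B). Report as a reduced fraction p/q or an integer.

For a measurable rectangle A x B, the product measure satisfies
  (mu x nu)(A x B) = mu(A) * nu(B).
  mu(A) = 1.
  nu(B) = 2.
  (mu x nu)(A x B) = 1 * 2 = 2.

2


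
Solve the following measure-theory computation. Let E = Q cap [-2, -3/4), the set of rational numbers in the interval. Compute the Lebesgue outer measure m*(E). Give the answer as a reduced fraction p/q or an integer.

Q cap [-2, -3/4) is countable; list its elements as q_1, q_2, ... . Fix eps > 0 and cover the k-th point by an interval of length eps * 2^(-k). The cover has total length eps * sum_{k>=1} 2^(-k) = eps, so by definition of outer measure m*(Q cap [-2, -3/4)) <= eps. Since eps was arbitrary and m* >= 0, the outer measure is 0.

0


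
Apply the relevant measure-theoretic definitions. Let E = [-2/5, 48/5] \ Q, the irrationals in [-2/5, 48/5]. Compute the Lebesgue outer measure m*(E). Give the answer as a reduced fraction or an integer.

The interval I = [-2/5, 48/5] has m(I) = 48/5 - (-2/5) = 10 (endpoints are measure-zero, so open/closed/half-open agree). Write I = (I cap Q) u (I \ Q). The rationals in I are countable, so m*(I cap Q) = 0 (cover each rational by intervals whose total length is arbitrarily small). By countable subadditivity m*(I) <= m*(I cap Q) + m*(I \ Q), hence m*(I \ Q) >= m(I) = 10. The reverse inequality m*(I \ Q) <= m*(I) = 10 is trivial since (I \ Q) is a subset of I. Therefore m*(I \ Q) = 10.

10


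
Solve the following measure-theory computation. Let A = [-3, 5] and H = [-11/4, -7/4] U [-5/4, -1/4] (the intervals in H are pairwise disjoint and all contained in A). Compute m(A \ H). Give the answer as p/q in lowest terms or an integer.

The ambient interval has length m(A) = 5 - (-3) = 8.
Since the holes are disjoint and sit inside A, by finite additivity
  m(H) = sum_i (b_i - a_i), and m(A \ H) = m(A) - m(H).
Computing the hole measures:
  m(H_1) = -7/4 - (-11/4) = 1.
  m(H_2) = -1/4 - (-5/4) = 1.
Summed: m(H) = 1 + 1 = 2.
So m(A \ H) = 8 - 2 = 6.

6


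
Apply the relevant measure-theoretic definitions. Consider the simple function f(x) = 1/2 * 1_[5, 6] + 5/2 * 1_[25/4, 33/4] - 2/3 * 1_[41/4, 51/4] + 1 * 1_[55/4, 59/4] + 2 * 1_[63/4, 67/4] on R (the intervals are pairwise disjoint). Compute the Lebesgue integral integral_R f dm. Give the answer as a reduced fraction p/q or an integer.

For a simple function f = sum_i c_i * 1_{A_i} with disjoint A_i,
  integral f dm = sum_i c_i * m(A_i).
Lengths of the A_i:
  m(A_1) = 6 - 5 = 1.
  m(A_2) = 33/4 - 25/4 = 2.
  m(A_3) = 51/4 - 41/4 = 5/2.
  m(A_4) = 59/4 - 55/4 = 1.
  m(A_5) = 67/4 - 63/4 = 1.
Contributions c_i * m(A_i):
  (1/2) * (1) = 1/2.
  (5/2) * (2) = 5.
  (-2/3) * (5/2) = -5/3.
  (1) * (1) = 1.
  (2) * (1) = 2.
Total: 1/2 + 5 - 5/3 + 1 + 2 = 41/6.

41/6


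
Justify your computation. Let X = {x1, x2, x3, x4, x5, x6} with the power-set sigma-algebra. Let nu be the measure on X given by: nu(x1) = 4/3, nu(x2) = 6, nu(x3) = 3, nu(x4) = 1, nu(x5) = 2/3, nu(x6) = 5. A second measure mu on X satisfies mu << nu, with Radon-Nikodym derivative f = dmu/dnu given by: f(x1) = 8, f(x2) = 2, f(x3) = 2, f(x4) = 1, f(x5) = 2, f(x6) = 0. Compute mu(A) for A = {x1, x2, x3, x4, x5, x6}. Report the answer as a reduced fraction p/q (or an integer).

By the defining property of the Radon-Nikodym derivative, for every measurable set A,
  mu(A) = integral_A f dnu.
Since nu is a discrete measure concentrated on the atoms of X, the integral over A reduces to the sum
  mu(A) = sum_{x in A} f(x) * nu({x}).
Computing each term:
  x1: f(x1) * nu(x1) = 8 * 4/3 = 32/3.
  x2: f(x2) * nu(x2) = 2 * 6 = 12.
  x3: f(x3) * nu(x3) = 2 * 3 = 6.
  x4: f(x4) * nu(x4) = 1 * 1 = 1.
  x5: f(x5) * nu(x5) = 2 * 2/3 = 4/3.
  x6: f(x6) * nu(x6) = 0 * 5 = 0.
Summing: mu(A) = 32/3 + 12 + 6 + 1 + 4/3 + 0 = 31.

31


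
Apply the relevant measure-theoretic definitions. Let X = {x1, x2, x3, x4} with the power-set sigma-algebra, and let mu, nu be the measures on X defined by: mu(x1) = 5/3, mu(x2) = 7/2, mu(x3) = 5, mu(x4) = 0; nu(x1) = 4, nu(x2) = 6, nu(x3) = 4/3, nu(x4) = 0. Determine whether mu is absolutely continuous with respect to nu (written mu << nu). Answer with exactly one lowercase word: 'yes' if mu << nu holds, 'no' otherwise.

mu << nu means: every nu-null measurable set is also mu-null; equivalently, for every atom x, if nu({x}) = 0 then mu({x}) = 0.
Checking each atom:
  x1: nu = 4 > 0 -> no constraint.
  x2: nu = 6 > 0 -> no constraint.
  x3: nu = 4/3 > 0 -> no constraint.
  x4: nu = 0, mu = 0 -> consistent with mu << nu.
No atom violates the condition. Therefore mu << nu.

yes


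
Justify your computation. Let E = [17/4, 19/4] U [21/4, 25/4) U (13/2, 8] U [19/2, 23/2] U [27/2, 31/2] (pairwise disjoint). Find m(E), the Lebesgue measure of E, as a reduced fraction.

For pairwise disjoint intervals, m(union_i I_i) = sum_i m(I_i),
and m is invariant under swapping open/closed endpoints (single points have measure 0).
So m(E) = sum_i (b_i - a_i).
  I_1 has length 19/4 - 17/4 = 1/2.
  I_2 has length 25/4 - 21/4 = 1.
  I_3 has length 8 - 13/2 = 3/2.
  I_4 has length 23/2 - 19/2 = 2.
  I_5 has length 31/2 - 27/2 = 2.
Summing:
  m(E) = 1/2 + 1 + 3/2 + 2 + 2 = 7.

7


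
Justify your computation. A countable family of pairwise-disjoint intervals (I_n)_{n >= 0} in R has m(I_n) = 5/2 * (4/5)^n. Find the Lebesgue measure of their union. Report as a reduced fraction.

By countable additivity of the Lebesgue measure on pairwise disjoint measurable sets,
  m(union_{n >= 0} I_n) = sum_{n >= 0} m(I_n) = sum_{n >= 0} a * r^n,
  with a = 5/2 and r = 4/5.
Since 0 < r = 4/5 < 1, the geometric series converges:
  sum_{n >= 0} a * r^n = a / (1 - r).
  = 5/2 / (1 - 4/5)
  = 5/2 / (1/5)
  = 25/2.

25/2


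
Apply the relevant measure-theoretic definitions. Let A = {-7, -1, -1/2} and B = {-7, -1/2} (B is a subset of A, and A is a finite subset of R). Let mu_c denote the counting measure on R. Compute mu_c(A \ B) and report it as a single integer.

Counting measure assigns mu_c(E) = |E| (number of elements) when E is finite. For B subset A, A \ B is the set of elements of A not in B, so |A \ B| = |A| - |B|.
|A| = 3, |B| = 2, so mu_c(A \ B) = 3 - 2 = 1.

1


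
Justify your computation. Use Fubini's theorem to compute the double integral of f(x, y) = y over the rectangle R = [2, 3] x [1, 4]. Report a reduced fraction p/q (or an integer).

f(x, y) is a tensor product of a function of x and a function of y, and both factors are bounded continuous (hence Lebesgue integrable) on the rectangle, so Fubini's theorem applies:
  integral_R f d(m x m) = (integral_a1^b1 1 dx) * (integral_a2^b2 y dy).
Inner integral in x: integral_{2}^{3} 1 dx = (3^1 - 2^1)/1
  = 1.
Inner integral in y: integral_{1}^{4} y dy = (4^2 - 1^2)/2
  = 15/2.
Product: (1) * (15/2) = 15/2.

15/2


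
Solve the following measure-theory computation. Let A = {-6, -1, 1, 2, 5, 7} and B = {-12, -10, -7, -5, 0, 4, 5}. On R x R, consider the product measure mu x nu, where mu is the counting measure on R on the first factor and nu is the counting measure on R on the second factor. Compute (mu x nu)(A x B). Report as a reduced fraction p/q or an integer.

For a measurable rectangle A x B, the product measure satisfies
  (mu x nu)(A x B) = mu(A) * nu(B).
  mu(A) = 6.
  nu(B) = 7.
  (mu x nu)(A x B) = 6 * 7 = 42.

42


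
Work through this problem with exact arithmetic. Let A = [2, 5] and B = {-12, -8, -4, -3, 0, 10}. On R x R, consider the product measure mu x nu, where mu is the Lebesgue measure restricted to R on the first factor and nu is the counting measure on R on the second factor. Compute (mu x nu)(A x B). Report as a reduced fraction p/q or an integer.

For a measurable rectangle A x B, the product measure satisfies
  (mu x nu)(A x B) = mu(A) * nu(B).
  mu(A) = 3.
  nu(B) = 6.
  (mu x nu)(A x B) = 3 * 6 = 18.

18


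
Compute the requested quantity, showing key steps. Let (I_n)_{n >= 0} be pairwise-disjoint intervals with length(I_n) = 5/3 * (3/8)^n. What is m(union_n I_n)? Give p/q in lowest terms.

By countable additivity of the Lebesgue measure on pairwise disjoint measurable sets,
  m(union_{n >= 0} I_n) = sum_{n >= 0} m(I_n) = sum_{n >= 0} a * r^n,
  with a = 5/3 and r = 3/8.
Since 0 < r = 3/8 < 1, the geometric series converges:
  sum_{n >= 0} a * r^n = a / (1 - r).
  = 5/3 / (1 - 3/8)
  = 5/3 / (5/8)
  = 8/3.

8/3


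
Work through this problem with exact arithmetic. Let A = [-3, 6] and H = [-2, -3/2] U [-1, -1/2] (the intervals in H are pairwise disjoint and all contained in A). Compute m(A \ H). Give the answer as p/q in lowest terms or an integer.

The ambient interval has length m(A) = 6 - (-3) = 9.
Since the holes are disjoint and sit inside A, by finite additivity
  m(H) = sum_i (b_i - a_i), and m(A \ H) = m(A) - m(H).
Computing the hole measures:
  m(H_1) = -3/2 - (-2) = 1/2.
  m(H_2) = -1/2 - (-1) = 1/2.
Summed: m(H) = 1/2 + 1/2 = 1.
So m(A \ H) = 9 - 1 = 8.

8


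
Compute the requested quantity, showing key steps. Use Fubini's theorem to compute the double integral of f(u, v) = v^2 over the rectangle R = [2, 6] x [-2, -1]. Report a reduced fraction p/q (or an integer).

f(u, v) is a tensor product of a function of u and a function of v, and both factors are bounded continuous (hence Lebesgue integrable) on the rectangle, so Fubini's theorem applies:
  integral_R f d(m x m) = (integral_a1^b1 1 du) * (integral_a2^b2 v^2 dv).
Inner integral in u: integral_{2}^{6} 1 du = (6^1 - 2^1)/1
  = 4.
Inner integral in v: integral_{-2}^{-1} v^2 dv = ((-1)^3 - (-2)^3)/3
  = 7/3.
Product: (4) * (7/3) = 28/3.

28/3


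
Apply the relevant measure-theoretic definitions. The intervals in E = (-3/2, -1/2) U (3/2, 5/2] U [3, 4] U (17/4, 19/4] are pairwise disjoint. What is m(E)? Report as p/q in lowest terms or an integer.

For pairwise disjoint intervals, m(union_i I_i) = sum_i m(I_i),
and m is invariant under swapping open/closed endpoints (single points have measure 0).
So m(E) = sum_i (b_i - a_i).
  I_1 has length -1/2 - (-3/2) = 1.
  I_2 has length 5/2 - 3/2 = 1.
  I_3 has length 4 - 3 = 1.
  I_4 has length 19/4 - 17/4 = 1/2.
Summing:
  m(E) = 1 + 1 + 1 + 1/2 = 7/2.

7/2
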